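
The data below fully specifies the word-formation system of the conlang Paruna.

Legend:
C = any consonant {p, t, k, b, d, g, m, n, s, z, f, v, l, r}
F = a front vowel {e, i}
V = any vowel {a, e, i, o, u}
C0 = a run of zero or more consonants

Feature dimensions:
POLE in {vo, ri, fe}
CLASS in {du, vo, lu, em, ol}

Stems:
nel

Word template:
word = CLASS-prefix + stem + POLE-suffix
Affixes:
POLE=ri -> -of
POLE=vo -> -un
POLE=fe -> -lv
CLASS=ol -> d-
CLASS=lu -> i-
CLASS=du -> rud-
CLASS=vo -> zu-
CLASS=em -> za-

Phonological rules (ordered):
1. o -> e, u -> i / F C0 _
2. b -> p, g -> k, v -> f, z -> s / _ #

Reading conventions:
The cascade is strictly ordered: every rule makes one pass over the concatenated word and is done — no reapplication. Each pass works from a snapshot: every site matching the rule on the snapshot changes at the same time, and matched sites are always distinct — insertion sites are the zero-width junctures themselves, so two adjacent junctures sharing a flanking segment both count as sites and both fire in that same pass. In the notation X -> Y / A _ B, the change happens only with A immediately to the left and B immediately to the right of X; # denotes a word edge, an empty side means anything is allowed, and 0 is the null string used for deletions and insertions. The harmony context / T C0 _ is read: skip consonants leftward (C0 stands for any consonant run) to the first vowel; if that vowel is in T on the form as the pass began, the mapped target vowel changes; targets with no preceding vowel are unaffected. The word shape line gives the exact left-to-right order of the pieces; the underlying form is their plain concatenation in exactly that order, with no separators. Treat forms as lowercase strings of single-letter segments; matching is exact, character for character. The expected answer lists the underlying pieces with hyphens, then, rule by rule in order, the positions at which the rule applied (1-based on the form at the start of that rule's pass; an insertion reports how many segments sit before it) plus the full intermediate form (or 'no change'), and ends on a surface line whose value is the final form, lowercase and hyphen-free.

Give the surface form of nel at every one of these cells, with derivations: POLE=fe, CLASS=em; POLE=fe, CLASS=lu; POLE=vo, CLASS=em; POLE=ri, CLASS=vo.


cell POLE=fe, CLASS=em:
underlying: za-nel-lv
1. o -> e, u -> i / F C0 _: no change
2. b -> p, g -> k, v -> f, z -> s / _ #: fires at position(s) 7: zanellf
surface: zanellf

cell POLE=fe, CLASS=lu:
underlying: i-nel-lv
1. o -> e, u -> i / F C0 _: no change
2. b -> p, g -> k, v -> f, z -> s / _ #: fires at position(s) 6: inellf
surface: inellf

cell POLE=vo, CLASS=em:
underlying: za-nel-un
1. o -> e, u -> i / F C0 _: fires at position(s) 6: zanelin
2. b -> p, g -> k, v -> f, z -> s / _ #: no change
surface: zanelin

cell POLE=ri, CLASS=vo:
underlying: zu-nel-of
1. o -> e, u -> i / F C0 _: fires at position(s) 6: zunelef
2. b -> p, g -> k, v -> f, z -> s / _ #: no change
surface: zunelef


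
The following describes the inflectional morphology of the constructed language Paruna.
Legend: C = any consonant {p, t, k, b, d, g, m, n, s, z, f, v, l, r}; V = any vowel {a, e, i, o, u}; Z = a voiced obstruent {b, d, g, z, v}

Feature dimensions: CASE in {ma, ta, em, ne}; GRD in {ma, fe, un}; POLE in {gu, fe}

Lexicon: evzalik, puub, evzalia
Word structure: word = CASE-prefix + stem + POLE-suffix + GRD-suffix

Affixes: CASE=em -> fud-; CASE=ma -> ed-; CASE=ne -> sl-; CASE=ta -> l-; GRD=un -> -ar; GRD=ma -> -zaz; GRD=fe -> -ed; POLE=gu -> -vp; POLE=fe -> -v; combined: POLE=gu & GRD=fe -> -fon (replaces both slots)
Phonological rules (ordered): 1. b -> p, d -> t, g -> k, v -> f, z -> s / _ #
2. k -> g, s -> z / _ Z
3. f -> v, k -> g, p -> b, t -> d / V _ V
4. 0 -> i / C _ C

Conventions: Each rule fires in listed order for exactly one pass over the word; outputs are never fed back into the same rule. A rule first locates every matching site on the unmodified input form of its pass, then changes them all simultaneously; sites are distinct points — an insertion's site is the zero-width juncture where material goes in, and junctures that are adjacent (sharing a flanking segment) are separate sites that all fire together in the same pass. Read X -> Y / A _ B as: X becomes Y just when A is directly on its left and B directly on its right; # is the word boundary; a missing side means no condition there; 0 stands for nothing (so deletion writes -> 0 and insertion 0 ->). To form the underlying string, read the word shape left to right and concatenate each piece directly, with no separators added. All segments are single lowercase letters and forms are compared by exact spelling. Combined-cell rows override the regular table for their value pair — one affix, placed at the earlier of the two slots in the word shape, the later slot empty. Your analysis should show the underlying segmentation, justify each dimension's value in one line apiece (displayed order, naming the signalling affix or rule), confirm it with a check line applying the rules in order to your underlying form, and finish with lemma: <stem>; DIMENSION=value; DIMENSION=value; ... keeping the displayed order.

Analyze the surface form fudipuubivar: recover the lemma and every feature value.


underlying: fud-puub-v-ar
CASE=em - signalled by the affix fud-
GRD=un - signalled by the affix -ar
POLE=fe - signalled by the affix -v
check: fudpuubvar -> fudpuubvar -> fudpuubvar -> fudpuubvar -> fudipuubivar
lemma: puub; CASE=em; GRD=un; POLE=fe


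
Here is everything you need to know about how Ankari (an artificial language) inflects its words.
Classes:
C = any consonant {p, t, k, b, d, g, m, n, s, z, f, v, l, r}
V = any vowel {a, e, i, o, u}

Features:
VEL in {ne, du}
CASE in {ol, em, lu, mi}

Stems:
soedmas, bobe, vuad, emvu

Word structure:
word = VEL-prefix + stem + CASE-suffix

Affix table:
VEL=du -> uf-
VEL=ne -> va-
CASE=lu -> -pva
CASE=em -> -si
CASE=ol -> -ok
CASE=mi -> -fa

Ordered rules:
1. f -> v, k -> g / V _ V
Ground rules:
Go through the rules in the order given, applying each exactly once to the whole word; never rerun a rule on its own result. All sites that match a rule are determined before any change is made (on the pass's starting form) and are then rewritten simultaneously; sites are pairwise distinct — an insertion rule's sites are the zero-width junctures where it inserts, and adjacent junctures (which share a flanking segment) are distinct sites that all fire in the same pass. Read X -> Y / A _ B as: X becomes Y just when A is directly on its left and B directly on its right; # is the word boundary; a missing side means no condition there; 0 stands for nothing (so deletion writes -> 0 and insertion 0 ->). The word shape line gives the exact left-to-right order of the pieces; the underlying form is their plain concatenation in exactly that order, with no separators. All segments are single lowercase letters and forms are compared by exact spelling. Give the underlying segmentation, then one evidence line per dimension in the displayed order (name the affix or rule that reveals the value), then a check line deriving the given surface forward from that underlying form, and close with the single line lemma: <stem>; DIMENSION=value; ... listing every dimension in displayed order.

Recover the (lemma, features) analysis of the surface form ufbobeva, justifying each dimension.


underlying: uf-bobe-fa
VEL=du - signalled by the affix uf-
CASE=mi - signalled by the affix -fa
check: ufbobefa -> ufbobeva
lemma: bobe; VEL=du; CASE=mi


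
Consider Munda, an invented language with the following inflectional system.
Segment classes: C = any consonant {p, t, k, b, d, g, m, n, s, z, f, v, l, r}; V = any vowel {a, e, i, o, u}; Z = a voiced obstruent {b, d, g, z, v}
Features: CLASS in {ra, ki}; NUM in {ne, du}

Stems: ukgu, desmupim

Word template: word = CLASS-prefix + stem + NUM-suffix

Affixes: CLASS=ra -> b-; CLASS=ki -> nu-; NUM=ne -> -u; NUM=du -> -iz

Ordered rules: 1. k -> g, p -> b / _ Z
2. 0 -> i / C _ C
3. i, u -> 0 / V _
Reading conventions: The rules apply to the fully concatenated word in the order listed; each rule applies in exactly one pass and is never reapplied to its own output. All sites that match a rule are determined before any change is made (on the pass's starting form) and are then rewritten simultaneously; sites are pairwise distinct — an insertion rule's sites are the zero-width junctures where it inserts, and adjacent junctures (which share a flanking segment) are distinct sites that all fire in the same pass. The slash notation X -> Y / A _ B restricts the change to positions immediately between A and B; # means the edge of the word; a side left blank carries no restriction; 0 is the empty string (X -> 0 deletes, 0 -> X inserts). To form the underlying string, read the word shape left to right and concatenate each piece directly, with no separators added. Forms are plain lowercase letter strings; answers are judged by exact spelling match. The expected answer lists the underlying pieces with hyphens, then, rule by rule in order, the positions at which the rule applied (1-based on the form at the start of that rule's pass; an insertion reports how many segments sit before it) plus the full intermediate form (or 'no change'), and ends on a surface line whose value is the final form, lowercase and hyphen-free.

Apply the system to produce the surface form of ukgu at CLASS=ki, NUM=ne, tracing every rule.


underlying: nu-ukgu-u
1. k -> g, p -> b / _ Z: fires at position(s) 4: nuugguu
2. 0 -> i / C _ C: inserts after position(s) 4: nuugiguu
3. i, u -> 0 / V _: fires at position(s) 3, 8: nugigu
surface: nugigu


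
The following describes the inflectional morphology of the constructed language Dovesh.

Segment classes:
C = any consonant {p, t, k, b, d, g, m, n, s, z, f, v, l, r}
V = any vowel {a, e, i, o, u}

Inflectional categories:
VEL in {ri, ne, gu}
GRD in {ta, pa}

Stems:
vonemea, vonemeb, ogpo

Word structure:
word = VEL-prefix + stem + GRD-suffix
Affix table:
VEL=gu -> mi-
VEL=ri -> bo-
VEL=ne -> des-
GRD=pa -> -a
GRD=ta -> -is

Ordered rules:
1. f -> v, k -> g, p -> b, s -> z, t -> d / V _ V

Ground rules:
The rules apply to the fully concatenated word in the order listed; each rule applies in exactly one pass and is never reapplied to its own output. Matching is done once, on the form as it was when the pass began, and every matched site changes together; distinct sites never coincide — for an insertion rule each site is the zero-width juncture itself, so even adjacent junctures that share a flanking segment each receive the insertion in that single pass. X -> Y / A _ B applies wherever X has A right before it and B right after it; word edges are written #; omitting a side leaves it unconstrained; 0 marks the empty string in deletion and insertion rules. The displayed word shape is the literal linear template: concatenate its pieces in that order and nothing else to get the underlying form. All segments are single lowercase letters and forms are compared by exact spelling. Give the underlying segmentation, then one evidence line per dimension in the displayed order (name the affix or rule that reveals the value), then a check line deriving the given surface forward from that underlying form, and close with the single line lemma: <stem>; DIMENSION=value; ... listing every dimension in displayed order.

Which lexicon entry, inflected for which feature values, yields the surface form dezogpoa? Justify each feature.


underlying: des-ogpo-a
VEL=ne - signalled by the affix des-
GRD=pa - signalled by the affix -a
check: desogpoa -> dezogpoa
lemma: ogpo; VEL=ne; GRD=pa


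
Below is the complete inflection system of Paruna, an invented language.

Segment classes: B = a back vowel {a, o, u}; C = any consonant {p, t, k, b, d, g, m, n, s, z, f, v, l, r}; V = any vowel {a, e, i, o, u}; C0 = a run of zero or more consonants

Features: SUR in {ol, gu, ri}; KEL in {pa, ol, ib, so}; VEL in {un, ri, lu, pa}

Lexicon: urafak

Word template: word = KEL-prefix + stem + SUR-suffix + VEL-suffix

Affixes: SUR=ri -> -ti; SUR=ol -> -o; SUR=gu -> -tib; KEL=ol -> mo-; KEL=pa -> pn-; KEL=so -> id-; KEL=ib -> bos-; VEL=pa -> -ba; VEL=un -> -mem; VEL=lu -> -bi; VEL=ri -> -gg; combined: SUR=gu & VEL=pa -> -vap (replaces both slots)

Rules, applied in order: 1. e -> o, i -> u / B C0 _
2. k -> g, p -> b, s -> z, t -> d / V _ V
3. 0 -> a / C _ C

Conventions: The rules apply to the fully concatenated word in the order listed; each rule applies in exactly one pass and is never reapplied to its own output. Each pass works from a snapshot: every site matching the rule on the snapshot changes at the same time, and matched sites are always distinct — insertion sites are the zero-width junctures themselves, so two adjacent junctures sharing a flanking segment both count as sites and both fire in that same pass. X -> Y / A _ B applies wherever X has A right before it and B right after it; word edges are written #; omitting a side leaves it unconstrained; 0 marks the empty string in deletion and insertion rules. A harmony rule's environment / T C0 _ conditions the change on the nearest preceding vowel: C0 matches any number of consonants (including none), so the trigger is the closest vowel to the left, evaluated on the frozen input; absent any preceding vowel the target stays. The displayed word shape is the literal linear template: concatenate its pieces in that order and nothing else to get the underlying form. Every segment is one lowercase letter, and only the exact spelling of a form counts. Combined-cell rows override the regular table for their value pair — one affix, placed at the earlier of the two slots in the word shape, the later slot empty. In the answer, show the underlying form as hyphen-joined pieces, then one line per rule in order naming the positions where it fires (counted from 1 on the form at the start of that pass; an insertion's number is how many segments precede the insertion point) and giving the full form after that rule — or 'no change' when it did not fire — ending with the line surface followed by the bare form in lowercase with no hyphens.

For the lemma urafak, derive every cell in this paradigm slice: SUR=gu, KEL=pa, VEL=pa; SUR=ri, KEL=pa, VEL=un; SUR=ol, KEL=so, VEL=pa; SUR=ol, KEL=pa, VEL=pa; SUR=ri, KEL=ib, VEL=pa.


cell SUR=gu, KEL=pa, VEL=pa:
underlying: pn-urafak-vap
1. e -> o, i -> u / B C0 _: no change
2. k -> g, p -> b, s -> z, t -> d / V _ V: no change
3. 0 -> a / C _ C: inserts after position(s) 1, 8: panurafakavap
surface: panurafakavap

cell SUR=ri, KEL=pa, VEL=un:
underlying: pn-urafak-ti-mem
1. e -> o, i -> u / B C0 _: fires at position(s) 10: pnurafaktumem
2. k -> g, p -> b, s -> z, t -> d / V _ V: no change
3. 0 -> a / C _ C: inserts after position(s) 1, 8: panurafakatumem
surface: panurafakatumem

cell SUR=ol, KEL=so, VEL=pa:
underlying: id-urafak-o-ba
1. e -> o, i -> u / B C0 _: no change
2. k -> g, p -> b, s -> z, t -> d / V _ V: fires at position(s) 8: idurafagoba
3. 0 -> a / C _ C: no change
surface: idurafagoba

cell SUR=ol, KEL=pa, VEL=pa:
underlying: pn-urafak-o-ba
1. e -> o, i -> u / B C0 _: no change
2. k -> g, p -> b, s -> z, t -> d / V _ V: fires at position(s) 8: pnurafagoba
3. 0 -> a / C _ C: inserts after position(s) 1: panurafagoba
surface: panurafagoba

cell SUR=ri, KEL=ib, VEL=pa:
underlying: bos-urafak-ti-ba
1. e -> o, i -> u / B C0 _: fires at position(s) 11: bosurafaktuba
2. k -> g, p -> b, s -> z, t -> d / V _ V: fires at position(s) 3: bozurafaktuba
3. 0 -> a / C _ C: inserts after position(s) 9: bozurafakatuba
surface: bozurafakatuba


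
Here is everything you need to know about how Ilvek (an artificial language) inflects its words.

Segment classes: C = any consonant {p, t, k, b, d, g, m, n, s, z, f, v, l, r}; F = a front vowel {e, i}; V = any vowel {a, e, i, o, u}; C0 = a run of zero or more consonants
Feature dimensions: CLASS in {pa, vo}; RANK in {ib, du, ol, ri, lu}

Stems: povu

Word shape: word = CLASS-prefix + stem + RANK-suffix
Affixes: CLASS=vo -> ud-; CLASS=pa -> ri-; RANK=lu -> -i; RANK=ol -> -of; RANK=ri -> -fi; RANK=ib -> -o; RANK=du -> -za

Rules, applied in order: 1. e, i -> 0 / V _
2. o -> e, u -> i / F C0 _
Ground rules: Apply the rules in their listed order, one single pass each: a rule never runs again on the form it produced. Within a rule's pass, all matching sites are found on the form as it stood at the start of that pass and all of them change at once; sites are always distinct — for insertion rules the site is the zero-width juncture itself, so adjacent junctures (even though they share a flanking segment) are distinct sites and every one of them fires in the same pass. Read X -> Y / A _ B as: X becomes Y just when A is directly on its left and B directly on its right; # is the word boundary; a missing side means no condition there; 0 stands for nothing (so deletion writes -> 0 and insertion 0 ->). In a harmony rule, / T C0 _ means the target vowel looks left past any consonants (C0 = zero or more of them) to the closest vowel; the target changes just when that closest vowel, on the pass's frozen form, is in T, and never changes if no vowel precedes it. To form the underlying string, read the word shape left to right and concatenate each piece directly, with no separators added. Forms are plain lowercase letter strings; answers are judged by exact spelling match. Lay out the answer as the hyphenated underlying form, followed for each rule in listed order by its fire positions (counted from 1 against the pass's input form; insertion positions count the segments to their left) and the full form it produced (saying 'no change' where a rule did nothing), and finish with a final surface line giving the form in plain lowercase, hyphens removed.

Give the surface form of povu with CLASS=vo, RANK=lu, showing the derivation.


underlying: ud-povu-i
1. e, i -> 0 / V _: fires at position(s) 7: udpovu
2. o -> e, u -> i / F C0 _: no change
surface: udpovu


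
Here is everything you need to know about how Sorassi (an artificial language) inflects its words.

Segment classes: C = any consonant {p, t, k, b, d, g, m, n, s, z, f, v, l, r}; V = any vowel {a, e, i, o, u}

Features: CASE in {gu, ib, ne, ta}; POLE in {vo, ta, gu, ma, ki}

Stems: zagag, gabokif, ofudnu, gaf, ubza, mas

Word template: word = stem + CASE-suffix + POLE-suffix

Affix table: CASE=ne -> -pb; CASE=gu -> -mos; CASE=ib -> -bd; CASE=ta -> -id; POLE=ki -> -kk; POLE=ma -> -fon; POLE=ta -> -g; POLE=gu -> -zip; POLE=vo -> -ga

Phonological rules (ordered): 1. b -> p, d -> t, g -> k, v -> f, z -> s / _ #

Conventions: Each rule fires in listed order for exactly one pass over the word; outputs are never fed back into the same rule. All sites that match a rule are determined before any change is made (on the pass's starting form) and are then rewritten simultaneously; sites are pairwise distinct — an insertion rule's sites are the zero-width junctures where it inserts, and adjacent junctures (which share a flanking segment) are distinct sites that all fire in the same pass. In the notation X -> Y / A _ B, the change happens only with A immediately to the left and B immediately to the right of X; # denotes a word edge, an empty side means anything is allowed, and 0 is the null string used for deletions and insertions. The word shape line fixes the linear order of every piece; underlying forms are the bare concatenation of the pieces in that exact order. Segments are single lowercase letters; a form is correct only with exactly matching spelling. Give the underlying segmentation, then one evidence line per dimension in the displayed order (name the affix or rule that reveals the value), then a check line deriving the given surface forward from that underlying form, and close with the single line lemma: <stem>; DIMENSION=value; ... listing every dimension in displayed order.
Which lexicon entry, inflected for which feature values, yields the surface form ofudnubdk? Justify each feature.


underlying: ofudnu-bd-g
CASE=ib - signalled by the affix -bd
POLE=ta - signalled by the affix -g
check: ofudnubdg -> ofudnubdk
lemma: ofudnu; CASE=ib; POLE=ta


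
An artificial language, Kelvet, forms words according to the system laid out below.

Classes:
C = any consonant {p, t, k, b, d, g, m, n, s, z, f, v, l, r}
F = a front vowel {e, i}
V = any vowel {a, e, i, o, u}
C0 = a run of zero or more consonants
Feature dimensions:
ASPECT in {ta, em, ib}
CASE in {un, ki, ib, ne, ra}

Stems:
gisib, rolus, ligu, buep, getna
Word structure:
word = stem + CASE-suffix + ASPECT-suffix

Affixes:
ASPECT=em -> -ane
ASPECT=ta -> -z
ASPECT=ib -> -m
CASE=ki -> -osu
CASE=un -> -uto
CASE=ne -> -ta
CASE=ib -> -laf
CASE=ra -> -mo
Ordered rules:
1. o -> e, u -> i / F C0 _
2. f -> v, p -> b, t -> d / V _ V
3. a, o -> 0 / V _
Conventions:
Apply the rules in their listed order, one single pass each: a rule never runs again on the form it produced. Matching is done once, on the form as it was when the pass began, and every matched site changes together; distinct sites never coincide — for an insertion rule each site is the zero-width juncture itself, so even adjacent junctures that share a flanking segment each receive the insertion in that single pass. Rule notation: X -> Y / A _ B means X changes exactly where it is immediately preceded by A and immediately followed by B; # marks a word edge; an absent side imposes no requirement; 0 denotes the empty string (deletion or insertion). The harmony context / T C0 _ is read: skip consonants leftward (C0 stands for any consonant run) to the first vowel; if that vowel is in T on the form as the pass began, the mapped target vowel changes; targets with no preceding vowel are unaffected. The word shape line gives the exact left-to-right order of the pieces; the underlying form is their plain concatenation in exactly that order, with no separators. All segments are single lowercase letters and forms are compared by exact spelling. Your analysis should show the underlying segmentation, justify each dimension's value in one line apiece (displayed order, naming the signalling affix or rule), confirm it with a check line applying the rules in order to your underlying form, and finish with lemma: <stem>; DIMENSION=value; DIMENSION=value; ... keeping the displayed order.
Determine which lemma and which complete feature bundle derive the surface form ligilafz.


underlying: ligu-laf-z
ASPECT=ta - signalled by the affix -z
CASE=ib - signalled by the affix -laf
check: ligulafz -> ligilafz -> ligilafz -> ligilafz
lemma: ligu; ASPECT=ta; CASE=ib


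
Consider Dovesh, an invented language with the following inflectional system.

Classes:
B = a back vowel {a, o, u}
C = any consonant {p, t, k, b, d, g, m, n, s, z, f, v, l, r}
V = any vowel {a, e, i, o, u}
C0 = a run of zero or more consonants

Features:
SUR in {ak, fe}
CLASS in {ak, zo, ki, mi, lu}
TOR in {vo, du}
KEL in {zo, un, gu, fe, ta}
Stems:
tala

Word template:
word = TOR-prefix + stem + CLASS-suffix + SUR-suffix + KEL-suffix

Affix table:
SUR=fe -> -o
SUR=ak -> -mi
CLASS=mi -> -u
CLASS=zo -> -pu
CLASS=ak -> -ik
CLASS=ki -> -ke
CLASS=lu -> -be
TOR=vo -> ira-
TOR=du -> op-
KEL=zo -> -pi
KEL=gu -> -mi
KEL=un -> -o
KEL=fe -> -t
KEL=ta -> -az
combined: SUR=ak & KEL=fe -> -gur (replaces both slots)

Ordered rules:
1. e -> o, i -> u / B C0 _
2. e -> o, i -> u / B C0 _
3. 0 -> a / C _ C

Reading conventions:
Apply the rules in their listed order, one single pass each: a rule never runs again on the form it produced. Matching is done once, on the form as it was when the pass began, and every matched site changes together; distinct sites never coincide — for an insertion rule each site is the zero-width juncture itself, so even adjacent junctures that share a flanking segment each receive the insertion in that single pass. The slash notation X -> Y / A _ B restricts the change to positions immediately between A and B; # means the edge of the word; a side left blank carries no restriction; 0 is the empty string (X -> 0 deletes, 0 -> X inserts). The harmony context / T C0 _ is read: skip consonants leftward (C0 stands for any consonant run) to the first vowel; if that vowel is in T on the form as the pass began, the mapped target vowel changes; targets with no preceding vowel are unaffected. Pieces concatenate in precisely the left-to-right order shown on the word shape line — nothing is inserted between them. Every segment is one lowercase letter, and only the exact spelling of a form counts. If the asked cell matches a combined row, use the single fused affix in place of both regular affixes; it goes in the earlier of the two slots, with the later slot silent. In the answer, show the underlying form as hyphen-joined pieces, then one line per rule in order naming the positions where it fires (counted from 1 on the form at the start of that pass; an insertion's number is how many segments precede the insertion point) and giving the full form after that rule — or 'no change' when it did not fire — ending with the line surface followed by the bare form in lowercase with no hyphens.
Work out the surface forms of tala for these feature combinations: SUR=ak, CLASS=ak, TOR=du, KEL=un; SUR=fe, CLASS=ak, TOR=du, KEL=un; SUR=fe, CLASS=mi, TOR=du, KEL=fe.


cell SUR=ak, CLASS=ak, TOR=du, KEL=un:
underlying: op-tala-ik-mi-o
1. e -> o, i -> u / B C0 _: fires at position(s) 7: optalaukmio
2. e -> o, i -> u / B C0 _: fires at position(s) 10: optalaukmuo
3. 0 -> a / C _ C: inserts after position(s) 2, 8: opatalaukamuo
surface: opatalaukamuo

cell SUR=fe, CLASS=ak, TOR=du, KEL=un:
underlying: op-tala-ik-o-o
1. e -> o, i -> u / B C0 _: fires at position(s) 7: optalaukoo
2. e -> o, i -> u / B C0 _: no change
3. 0 -> a / C _ C: inserts after position(s) 2: opatalaukoo
surface: opatalaukoo

cell SUR=fe, CLASS=mi, TOR=du, KEL=fe:
underlying: op-tala-u-o-t
1. e -> o, i -> u / B C0 _: no change
2. e -> o, i -> u / B C0 _: no change
3. 0 -> a / C _ C: inserts after position(s) 2: opatalauot
surface: opatalauot


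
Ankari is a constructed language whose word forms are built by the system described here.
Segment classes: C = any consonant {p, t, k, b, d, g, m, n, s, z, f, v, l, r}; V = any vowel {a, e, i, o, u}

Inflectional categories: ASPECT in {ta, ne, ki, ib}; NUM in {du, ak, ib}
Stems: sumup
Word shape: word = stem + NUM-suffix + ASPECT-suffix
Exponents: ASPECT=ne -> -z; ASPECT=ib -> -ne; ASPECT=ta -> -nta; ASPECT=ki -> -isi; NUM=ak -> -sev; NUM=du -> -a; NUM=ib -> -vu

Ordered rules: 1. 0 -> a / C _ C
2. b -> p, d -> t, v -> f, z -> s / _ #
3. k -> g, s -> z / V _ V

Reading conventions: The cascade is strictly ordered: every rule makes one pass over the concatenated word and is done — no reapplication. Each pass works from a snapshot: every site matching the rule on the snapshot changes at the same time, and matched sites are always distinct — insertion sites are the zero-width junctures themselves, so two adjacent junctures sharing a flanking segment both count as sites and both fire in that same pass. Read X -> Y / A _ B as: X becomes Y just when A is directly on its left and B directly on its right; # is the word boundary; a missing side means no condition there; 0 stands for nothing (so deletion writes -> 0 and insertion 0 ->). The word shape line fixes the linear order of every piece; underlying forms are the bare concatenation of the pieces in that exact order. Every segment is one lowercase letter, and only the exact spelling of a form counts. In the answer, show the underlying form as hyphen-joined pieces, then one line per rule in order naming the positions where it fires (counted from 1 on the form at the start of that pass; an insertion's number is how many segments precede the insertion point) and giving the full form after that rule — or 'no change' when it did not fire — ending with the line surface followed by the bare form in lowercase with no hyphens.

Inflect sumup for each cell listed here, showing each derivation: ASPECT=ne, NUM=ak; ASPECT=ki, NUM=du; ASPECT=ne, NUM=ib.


cell ASPECT=ne, NUM=ak:
underlying: sumup-sev-z
1. 0 -> a / C _ C: inserts after position(s) 5, 8: sumupasevaz
2. b -> p, d -> t, v -> f, z -> s / _ #: fires at position(s) 11: sumupasevas
3. k -> g, s -> z / V _ V: fires at position(s) 7: sumupazevas
surface: sumupazevas

cell ASPECT=ki, NUM=du:
underlying: sumup-a-isi
1. 0 -> a / C _ C: no change
2. b -> p, d -> t, v -> f, z -> s / _ #: no change
3. k -> g, s -> z / V _ V: fires at position(s) 8: sumupaizi
surface: sumupaizi

cell ASPECT=ne, NUM=ib:
underlying: sumup-vu-z
1. 0 -> a / C _ C: inserts after position(s) 5: sumupavuz
2. b -> p, d -> t, v -> f, z -> s / _ #: fires at position(s) 9: sumupavus
3. k -> g, s -> z / V _ V: no change
surface: sumupavus


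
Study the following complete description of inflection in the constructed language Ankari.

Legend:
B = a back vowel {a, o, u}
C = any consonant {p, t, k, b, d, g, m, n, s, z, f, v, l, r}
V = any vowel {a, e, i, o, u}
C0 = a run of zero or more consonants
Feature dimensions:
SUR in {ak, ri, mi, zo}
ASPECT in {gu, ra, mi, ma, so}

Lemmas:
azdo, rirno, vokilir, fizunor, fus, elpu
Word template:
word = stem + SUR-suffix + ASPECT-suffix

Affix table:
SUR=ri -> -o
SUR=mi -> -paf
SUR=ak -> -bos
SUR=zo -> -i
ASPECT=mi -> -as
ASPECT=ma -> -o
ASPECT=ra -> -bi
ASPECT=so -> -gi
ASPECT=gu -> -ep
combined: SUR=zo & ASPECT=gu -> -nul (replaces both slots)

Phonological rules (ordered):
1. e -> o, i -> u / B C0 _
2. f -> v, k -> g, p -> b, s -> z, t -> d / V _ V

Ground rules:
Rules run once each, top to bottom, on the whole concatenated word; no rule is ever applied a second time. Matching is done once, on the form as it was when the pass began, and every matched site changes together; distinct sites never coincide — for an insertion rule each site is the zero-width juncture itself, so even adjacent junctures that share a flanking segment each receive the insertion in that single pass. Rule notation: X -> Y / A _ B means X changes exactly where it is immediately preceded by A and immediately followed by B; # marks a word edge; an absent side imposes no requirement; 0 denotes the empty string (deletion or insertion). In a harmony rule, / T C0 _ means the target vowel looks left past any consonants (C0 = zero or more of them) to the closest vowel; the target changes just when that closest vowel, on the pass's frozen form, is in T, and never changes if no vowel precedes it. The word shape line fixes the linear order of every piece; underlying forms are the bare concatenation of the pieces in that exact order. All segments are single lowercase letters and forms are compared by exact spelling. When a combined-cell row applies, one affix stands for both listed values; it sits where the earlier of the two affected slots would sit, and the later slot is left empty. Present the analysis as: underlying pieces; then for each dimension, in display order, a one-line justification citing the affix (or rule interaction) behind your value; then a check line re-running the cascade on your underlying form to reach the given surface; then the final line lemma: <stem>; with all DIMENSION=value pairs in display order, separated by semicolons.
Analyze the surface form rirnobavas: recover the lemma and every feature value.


underlying: rirno-paf-as
SUR=mi - signalled by the affix -paf
ASPECT=mi - signalled by the affix -as
check: rirnopafas -> rirnopafas -> rirnobavas
lemma: rirno; SUR=mi; ASPECT=mi


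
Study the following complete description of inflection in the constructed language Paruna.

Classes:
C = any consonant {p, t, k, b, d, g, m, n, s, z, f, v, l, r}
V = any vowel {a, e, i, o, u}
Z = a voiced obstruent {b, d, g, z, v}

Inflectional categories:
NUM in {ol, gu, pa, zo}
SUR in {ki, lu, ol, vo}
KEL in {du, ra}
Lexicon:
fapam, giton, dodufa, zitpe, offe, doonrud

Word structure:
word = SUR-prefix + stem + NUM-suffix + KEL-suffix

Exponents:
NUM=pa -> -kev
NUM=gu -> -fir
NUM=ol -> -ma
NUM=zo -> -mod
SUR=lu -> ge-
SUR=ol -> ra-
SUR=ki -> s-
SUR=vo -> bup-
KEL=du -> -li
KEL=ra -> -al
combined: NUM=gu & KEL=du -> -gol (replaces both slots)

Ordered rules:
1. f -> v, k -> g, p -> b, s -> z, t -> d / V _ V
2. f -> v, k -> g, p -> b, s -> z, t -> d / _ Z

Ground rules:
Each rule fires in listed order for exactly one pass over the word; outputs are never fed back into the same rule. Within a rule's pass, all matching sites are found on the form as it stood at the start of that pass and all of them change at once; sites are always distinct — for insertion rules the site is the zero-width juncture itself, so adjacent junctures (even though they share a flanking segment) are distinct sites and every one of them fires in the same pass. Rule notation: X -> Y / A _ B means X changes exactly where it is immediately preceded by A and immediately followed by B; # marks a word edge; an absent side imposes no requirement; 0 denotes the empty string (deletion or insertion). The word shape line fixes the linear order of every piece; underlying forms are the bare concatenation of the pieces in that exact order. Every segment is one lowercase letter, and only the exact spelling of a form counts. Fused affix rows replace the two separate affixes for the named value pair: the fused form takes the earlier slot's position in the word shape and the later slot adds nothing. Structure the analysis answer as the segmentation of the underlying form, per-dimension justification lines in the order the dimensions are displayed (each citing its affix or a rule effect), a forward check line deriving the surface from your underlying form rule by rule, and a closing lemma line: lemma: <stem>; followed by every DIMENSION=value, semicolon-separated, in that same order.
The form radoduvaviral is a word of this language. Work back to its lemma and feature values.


underlying: ra-dodufa-fir-al
NUM=gu - signalled by the affix -fir
SUR=ol - signalled by the affix ra-
KEL=ra - signalled by the affix -al
check: radodufafiral -> radoduvaviral -> radoduvaviral
lemma: dodufa; NUM=gu; SUR=ol; KEL=ra


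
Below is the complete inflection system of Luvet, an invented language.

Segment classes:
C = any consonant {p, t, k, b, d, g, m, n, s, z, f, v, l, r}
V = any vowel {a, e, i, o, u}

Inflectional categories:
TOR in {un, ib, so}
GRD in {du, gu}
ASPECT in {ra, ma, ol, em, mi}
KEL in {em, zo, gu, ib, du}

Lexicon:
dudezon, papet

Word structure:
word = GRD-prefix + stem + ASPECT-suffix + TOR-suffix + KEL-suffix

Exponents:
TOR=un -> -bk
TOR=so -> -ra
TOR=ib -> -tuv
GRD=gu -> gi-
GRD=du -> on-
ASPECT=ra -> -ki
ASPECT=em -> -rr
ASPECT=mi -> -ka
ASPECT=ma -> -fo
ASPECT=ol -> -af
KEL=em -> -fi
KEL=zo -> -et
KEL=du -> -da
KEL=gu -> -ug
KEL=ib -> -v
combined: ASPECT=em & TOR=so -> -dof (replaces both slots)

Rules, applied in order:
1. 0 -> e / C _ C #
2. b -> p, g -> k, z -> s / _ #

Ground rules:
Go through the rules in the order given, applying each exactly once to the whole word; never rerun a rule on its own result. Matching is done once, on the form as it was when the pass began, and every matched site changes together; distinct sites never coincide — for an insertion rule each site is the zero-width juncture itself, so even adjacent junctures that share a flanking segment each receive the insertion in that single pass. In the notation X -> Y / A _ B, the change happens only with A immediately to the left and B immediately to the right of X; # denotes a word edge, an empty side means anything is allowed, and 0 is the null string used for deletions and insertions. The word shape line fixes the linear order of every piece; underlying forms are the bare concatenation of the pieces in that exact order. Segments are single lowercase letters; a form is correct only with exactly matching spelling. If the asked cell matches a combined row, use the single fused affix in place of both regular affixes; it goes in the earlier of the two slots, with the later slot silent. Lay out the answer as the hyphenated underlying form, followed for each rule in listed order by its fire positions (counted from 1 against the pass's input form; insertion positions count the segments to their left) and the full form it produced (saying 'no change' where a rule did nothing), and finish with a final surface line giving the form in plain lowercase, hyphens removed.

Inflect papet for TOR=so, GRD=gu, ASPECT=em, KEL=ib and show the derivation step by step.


underlying: gi-papet-dof-v
1. 0 -> e / C _ C #: inserts after position(s) 10: gipapetdofev
2. b -> p, g -> k, z -> s / _ #: no change
surface: gipapetdofev


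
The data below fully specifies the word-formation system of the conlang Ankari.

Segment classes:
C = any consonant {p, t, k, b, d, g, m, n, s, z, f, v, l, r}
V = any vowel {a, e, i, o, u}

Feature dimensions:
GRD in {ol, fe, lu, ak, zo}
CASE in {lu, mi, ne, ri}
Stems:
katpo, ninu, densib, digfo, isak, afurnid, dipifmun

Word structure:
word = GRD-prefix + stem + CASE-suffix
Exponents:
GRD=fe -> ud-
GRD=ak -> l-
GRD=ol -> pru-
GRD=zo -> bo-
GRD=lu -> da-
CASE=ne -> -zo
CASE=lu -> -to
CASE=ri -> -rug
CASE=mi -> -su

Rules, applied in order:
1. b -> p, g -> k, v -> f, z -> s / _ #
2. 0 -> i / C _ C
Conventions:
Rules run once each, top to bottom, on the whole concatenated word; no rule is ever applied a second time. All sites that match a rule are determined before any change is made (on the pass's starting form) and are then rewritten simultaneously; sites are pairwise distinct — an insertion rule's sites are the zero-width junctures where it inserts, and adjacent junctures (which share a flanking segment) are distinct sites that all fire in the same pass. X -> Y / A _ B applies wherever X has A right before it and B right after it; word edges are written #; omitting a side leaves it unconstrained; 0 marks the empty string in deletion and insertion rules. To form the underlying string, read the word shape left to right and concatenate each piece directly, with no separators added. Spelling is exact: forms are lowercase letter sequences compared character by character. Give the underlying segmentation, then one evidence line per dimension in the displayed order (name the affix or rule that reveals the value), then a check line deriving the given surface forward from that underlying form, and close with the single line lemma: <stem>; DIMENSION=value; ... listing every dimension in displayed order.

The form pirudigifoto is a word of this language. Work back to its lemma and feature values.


underlying: pru-digfo-to
GRD=ol - signalled by the affix pru-
CASE=lu - signalled by the affix -to
check: prudigfoto -> prudigfoto -> pirudigifoto
lemma: digfo; GRD=ol; CASE=lu


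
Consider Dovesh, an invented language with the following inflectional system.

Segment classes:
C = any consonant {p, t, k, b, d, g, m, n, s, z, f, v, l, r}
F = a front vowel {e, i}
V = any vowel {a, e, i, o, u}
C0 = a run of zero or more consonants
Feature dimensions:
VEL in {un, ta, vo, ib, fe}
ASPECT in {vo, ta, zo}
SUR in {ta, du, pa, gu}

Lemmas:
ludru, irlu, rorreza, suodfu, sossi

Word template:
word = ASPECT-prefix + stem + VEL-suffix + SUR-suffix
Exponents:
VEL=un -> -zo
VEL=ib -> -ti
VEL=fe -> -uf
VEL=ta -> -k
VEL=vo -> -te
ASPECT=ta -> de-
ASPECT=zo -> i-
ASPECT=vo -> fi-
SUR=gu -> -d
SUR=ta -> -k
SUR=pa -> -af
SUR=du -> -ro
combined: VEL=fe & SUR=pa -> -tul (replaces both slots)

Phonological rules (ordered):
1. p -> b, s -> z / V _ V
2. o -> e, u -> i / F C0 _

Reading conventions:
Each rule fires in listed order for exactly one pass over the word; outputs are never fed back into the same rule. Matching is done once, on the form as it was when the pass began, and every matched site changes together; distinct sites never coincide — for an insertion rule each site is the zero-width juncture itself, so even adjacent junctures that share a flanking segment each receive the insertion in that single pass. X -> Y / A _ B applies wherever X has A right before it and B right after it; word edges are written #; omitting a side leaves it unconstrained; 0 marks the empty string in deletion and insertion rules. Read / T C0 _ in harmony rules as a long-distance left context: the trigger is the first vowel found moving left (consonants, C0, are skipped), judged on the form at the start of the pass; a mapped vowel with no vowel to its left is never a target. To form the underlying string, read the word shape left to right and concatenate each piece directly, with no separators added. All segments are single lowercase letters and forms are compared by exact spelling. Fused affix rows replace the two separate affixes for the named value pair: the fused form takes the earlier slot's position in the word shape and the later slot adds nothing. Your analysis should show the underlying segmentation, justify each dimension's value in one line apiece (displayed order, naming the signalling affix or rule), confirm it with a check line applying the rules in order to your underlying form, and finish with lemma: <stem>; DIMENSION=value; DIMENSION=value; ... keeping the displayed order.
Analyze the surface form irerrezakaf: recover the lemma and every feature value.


underlying: i-rorreza-k-af
VEL=ta - signalled by the affix -k
ASPECT=zo - signalled by the affix i-
SUR=pa - signalled by the affix -af
check: irorrezakaf -> irorrezakaf -> irerrezakaf
lemma: rorreza; VEL=ta; ASPECT=zo; SUR=pa
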